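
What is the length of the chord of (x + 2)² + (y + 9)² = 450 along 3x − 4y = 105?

30

Substitute y = (−105 + 3x)/4:
25x² − 350x − 2375 = 0  ⟹  x² − 14x − 95 = 0
x = 19 or x = −5, giving (19, −12) and (−5, −30).
Chord length = distance between (19, −12) and (−5, −30) = √900 = 30.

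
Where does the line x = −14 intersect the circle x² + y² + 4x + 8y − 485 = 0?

The line gives x = −14. Substituting into the circle:
y² + 8y − 345 = 0
y = 15 or y = −23, giving (−14, 15) and (−14, −23).

(−14, −23) and (−14, 15)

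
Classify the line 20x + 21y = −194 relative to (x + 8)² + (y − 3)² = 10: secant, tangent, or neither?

neither

Substituting the line into the circle gives 841x² + 17336x + 89863 = 0.
Δ = 300536896 − 302299132 = −1762236.
No real roots: the line does not meet the circle.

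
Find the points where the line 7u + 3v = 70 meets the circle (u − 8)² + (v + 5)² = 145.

(7, 7) and (16, −14)

Substitute v = (70 − 7u)/3:
58u² − 1334u + 6496 = 0  ⟹  u² − 23u + 112 = 0
u = 16 or u = 7, giving (16, −14) and (7, 7).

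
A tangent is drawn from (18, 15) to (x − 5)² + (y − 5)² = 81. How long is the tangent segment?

2√47

Centre (5, 5), r² = 81. |PO|² = (13)² + (10)² = 269.
Power of the point: PT² = |PO|² − r² = 188, so PT = 2√47.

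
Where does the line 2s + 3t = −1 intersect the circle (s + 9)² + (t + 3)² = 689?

(−26, 17) and (16, −11)

Substitute t = (−1 − 2s)/3:
13s² + 130s − 5408 = 0  ⟹  s² + 10s − 416 = 0
s = 16 or s = −26, giving (16, −11) and (−26, 17).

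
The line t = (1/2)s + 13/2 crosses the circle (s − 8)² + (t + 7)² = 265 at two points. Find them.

Express t = (13 + s)/2 and substitute into the circle:
5s² − 10s − 75 = 0  ⟹  s² − 2s − 15 = 0
s = 5 or s = −3, giving (5, 9) and (−3, 5).

(−3, 5) and (5, 9)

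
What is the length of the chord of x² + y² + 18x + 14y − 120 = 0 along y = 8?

10

Centre (−9, −7), r² = 250. Perpendicular distance d from centre to line = |−15| / √1 = 15.
Chord = 2√(r² − d²) = 2·√(25) = 10.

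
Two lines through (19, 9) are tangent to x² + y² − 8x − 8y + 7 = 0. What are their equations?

A line y − (9) = m(x − (19)) is tangent when its distance from (4, 4) is 5:
[m·(−15) − (−5)]² = 25(m² + 1)
4m² − 3m = 0, so m = 0 or m = 3/4.
With m = 0: y = 9. With m = 3/4: 3x − 4y = 21.

y = 9 and 3x − 4y = 21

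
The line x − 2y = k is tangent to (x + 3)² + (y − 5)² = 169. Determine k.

k = −13 ± 13√5

For a tangent, require d(centre, line) = r = 13.
|1·(−3) − 2·5 − k| / √5 = 13
|k − (−13)| = 13√5.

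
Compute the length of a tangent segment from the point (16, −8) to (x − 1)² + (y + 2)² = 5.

16

Centre (1, −2), r² = 5. |PO|² = (15)² + (−6)² = 261.
Power of the point: PT² = |PO|² − r² = 256, so PT = 16.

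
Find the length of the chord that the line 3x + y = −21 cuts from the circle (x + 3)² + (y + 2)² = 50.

Express y = −3x − 21 and substitute into the circle:
10x² + 120x + 320 = 0  ⟹  x² + 12x + 32 = 0
x = −4 or x = −8, giving (−4, −9) and (−8, 3).
|(−4, −9) − (−8, 3)| = √((4)² + (−12)²) = 4√10.

4√10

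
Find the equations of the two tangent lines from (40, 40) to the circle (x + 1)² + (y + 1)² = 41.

Write the tangent as mx − y + (40 − m·(40)) = 0 and set its distance from the centre to √41:
(−41m − (−41))² = 41(m² + 1)
20m² − 41m + 20 = 0, so m = 4/5 or m = 5/4.
Through (40, 40) these give 4x − 5y = −40 and 5x − 4y = 40.

4x − 5y = −40 and 5x − 4y = 40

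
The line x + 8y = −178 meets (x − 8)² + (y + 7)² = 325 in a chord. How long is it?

The distance from (8, −7) to the line is 130/√65, and r² = 325.
Half the chord is √(r² − d²) = √(65), so the full chord is 2√65.

2√65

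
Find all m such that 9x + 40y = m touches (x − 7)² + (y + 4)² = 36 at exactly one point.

m = −343 or m = 149

Tangency holds when the distance from the centre (7, −4) to the line equals the radius 6:
|9·7 + 40·(−4) − m| / √1681 = 6
|m − (−97)| = 6·41, so m = 149 or m = −343.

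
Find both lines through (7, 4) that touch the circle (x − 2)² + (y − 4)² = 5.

Write the tangent as mx − y + (4 − m·(7)) = 0 and set its distance from the centre to √5:
(−5m − (0))² = 5(m² + 1)
4m² − 1 = 0, so m = 1/2 or m = −1/2.
With m = 1/2: x − 2y = −1. With m = −1/2: x + 2y = 15.

x − 2y = −1 and x + 2y = 15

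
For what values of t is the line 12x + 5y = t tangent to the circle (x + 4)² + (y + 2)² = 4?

For a tangent, require d(centre, line) = r = 2.
|12·(−4) + 5·(−2) − t| / √169 = 2
|t − (−58)| = 2·13, so t = −32 or t = −84.

t = −84 or t = −32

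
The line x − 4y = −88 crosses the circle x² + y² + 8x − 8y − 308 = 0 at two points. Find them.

(−16, 18) and (0, 22)

From the line, y = (88 + x)/4. Substituting:
17x² + 272x = 0  ⟹  x² + 16x = 0
x = 0 or x = −16, giving (0, 22) and (−16, 18).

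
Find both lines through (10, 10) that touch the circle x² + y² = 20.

2x − y = 10 and x − 2y = −10

A line y − (10) = m(x − (10)) is tangent when its distance from (0, 0) is 2√5:
(−10m − (−10))² = 20(m² + 1)
2m² − 5m + 2 = 0, so m = 2 or m = 1/2.
Through (10, 10) these give 2x − y = 10 and x − 2y = −10.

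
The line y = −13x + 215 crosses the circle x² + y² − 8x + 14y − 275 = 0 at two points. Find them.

(16, 7) and (18, −19)

Express y = −13x + 215 and substitute into the circle:
170x² − 5780x + 48960 = 0  ⟹  x² − 34x + 288 = 0
x = 18 or x = 16, giving (18, −19) and (16, 7).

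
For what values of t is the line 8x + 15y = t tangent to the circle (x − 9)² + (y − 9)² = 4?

t = 173 or t = 241

Tangency holds when the distance from the centre (9, 9) to the line equals the radius 2:
|8·9 + 15·9 − t| / √289 = 2
|t − (207)| = 2·17, so t = 241 or t = 173.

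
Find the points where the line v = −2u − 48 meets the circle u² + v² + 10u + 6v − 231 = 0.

Substitute v = −2u − 48:
5u² + 190u + 1785 = 0  ⟹  u² + 38u + 357 = 0
u = −17 or u = −21, giving (−17, −14) and (−21, −6).

(−21, −6) and (−17, −14)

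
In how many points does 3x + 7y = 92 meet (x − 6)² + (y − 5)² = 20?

0

Substituting the line into the circle gives 58x² − 930x + 4033 = 0.
Δ = 864900 − 935656 = −70756.
No real roots: the line does not meet the circle.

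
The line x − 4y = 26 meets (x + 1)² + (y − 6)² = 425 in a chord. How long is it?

8√17

The distance from (−1, 6) to the line is 51/√17, and r² = 425.
Chord = 2√(r² − d²) = 2·√(272) = 8√17.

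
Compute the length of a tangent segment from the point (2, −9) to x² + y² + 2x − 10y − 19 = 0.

The centre is (−1, 5) and r = 3√5. The square of the distance from P to the centre is 9 + 196 = 205.
By the tangent–radius right angle, tangent length = √(|PO|² − r²) = √160 = 4√10.

4√10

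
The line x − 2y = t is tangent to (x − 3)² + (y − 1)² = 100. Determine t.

The line touches the circle iff its distance from (3, 1) is 10:
|1·3 − 2·1 − t| / √5 = 10
|t − (1)| = 10√5.

t = 1 ± 10√5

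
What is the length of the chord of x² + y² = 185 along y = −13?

8

The distance from (0, 0) to the line is 13, and r² = 185.
Half the chord is √(r² − d²) = √(16), so the full chord is 8.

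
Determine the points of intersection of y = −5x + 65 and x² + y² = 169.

Substitute y = −5x + 65:
26x² − 650x + 4056 = 0  ⟹  x² − 25x + 156 = 0
x = 13 or x = 12, giving (13, 0) and (12, 5).

(12, 5) and (13, 0)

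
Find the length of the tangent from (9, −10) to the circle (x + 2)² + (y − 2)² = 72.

Centre (−2, 2), r² = 72. |PO|² = (11)² + (−12)² = 265.
By the tangent–radius right angle, tangent length = √(|PO|² − r²) = √193.

√193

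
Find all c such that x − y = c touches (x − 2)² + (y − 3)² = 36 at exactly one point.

For a tangent, require d(centre, line) = r = 6.
|1·2 − 1·3 − c| / √2 = 6
|c − (−1)| = 6√2.

c = −1 ± 6√2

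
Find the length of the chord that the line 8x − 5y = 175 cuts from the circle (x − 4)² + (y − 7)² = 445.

From the line, y = (−175 + 8x)/5. Substituting:
89x² − 3560x + 33375 = 0  ⟹  x² − 40x + 375 = 0
x = 25 or x = 15, giving (25, 5) and (15, −11).
|(25, 5) − (15, −11)| = √((10)² + (16)²) = 2√89.

2√89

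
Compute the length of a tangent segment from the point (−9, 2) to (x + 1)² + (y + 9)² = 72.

Centre (−1, −9), r² = 72. |PO|² = (−8)² + (11)² = 185.
The tangent meets the radius at right angles, so tangent² = |PO|² − r² = 185 − 72 = 113.

√113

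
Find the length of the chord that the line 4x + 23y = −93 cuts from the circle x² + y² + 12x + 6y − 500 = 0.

2√545

Substitute y = (−93 − 4x)/23:
545x² + 6540x − 268685 = 0  ⟹  x² + 12x − 493 = 0
x = 17 or x = −29, giving (17, −7) and (−29, 1).
Chord length = distance between (17, −7) and (−29, 1) = √2180 = 2√545.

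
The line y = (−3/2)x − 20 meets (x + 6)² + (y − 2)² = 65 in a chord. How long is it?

2√13

From the line, y = (−40 − 3x)/2. Substituting:
13x² + 312x + 1820 = 0  ⟹  x² + 24x + 140 = 0
x = −10 or x = −14, giving (−10, −5) and (−14, 1).
|(−10, −5) − (−14, 1)| = √((4)² + (−6)²) = 2√13.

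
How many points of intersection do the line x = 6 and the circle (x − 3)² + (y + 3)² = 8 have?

0

Substituting the line into the circle gives y² + 6y + 10 = 0.
Discriminant = (6)² − 4·1·(10) = −4 < 0.
No real roots: the line does not meet the circle.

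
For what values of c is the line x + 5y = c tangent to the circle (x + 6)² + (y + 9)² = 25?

c = −51 ± 5√26

Tangency holds when the distance from the centre (−6, −9) to the line equals the radius 5:
|1·(−6) + 5·(−9) − c| / √26 = 5
|c − (−51)| = 5√26.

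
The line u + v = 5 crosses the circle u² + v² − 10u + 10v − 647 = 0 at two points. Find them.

(−11, 16) and (26, −21)

Express v = −u + 5 and substitute into the circle:
2u² − 30u − 572 = 0  ⟹  u² − 15u − 286 = 0
u = 26 or u = −11, giving (26, −21) and (−11, 16).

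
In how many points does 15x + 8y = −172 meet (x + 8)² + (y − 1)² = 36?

Substituting the line into the circle gives 289x² + 6424x + 34192 = 0.
Δ = 41267776 − 39525952 = 1741824.
Two real roots: the line is a secant.

2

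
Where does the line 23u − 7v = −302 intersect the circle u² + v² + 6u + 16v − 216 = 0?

Express v = (302 + 23u)/7 and substitute into the circle:
578u² + 16762u + 114444 = 0  ⟹  u² + 29u + 198 = 0
u = −11 or u = −18, giving (−11, 7) and (−18, −16).

(−18, −16) and (−11, 7)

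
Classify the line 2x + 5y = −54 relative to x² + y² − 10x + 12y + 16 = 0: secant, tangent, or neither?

d² = (2·5 + 5·(−6) − (−54))²/29 = 1156/29; r² = 45.
Since d² < r², the line cuts the circle twice.

secant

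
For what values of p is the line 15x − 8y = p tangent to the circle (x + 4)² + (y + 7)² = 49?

p = −123 or p = 115

Tangency holds when the distance from the centre (−4, −7) to the line equals the radius 7:
|15·(−4) − 8·(−7) − p| / √289 = 7
|p − (−4)| = 7·17, so p = 115 or p = −123.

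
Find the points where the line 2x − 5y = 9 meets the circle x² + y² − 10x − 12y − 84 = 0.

(−3, −3) and (17, 5)

From the line, y = (−9 + 2x)/5. Substituting:
29x² − 406x − 1479 = 0  ⟹  x² − 14x − 51 = 0
x = 17 or x = −3, giving (17, 5) and (−3, −3).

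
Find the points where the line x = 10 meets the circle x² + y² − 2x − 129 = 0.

The line gives x = 10. Substituting into the circle:
y² − 49 = 0
y = 7 or y = −7, giving (10, 7) and (10, −7).

(10, −7) and (10, 7)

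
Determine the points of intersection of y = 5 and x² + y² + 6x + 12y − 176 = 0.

From the line, y = 5. Substituting:
x² + 6x − 91 = 0
x = 7 or x = −13, giving (7, 5) and (−13, 5).

(−13, 5) and (7, 5)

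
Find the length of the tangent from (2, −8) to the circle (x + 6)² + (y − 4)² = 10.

Centre (−6, 4), r² = 10. |PO|² = (8)² + (−12)² = 208.
By the tangent–radius right angle, tangent length = √(|PO|² − r²) = √198 = 3√22.

3√22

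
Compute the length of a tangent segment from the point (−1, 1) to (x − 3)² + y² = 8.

With centre O = (3, 0), |OP|² = 17 and r² = 8.
Power of the point: PT² = |PO|² − r² = 9, so PT = 3.

3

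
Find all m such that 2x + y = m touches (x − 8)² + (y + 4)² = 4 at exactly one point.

The line touches the circle iff its distance from (8, −4) is 2:
|2·8 + 1·(−4) − m| / √5 = 2
|m − (12)| = 2√5.

m = 12 ± 2√5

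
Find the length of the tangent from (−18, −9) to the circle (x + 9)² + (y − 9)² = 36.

3√41

The centre is (−9, 9) and r = 6. The square of the distance from P to the centre is 81 + 324 = 405.
Power of the point: PT² = |PO|² − r² = 369, so PT = 3√41.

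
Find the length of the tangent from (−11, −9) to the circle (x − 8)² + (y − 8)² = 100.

5√22

The centre is (8, 8) and r = 10. The square of the distance from P to the centre is 361 + 289 = 650.
Power of the point: PT² = |PO|² − r² = 550, so PT = 5√22.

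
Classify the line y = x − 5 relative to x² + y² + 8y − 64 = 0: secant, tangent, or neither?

secant

d² = (1·0 − 1·(−4) − (5))²/2 = 1/2; r² = 80.
Since d² < r², the line cuts the circle twice.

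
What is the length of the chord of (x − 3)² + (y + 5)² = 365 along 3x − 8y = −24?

4√73

Substitute y = (24 + 3x)/8:
73x² − 18688 = 0  ⟹  x² − 256 = 0
x = 16 or x = −16, giving (16, 9) and (−16, −3).
|(16, 9) − (−16, −3)| = √((32)² + (12)²) = 4√73.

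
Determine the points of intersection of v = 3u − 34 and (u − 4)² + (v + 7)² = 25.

(8, −10) and (9, −7)

Substitute v = 3u − 34:
10u² − 170u + 720 = 0  ⟹  u² − 17u + 72 = 0
u = 9 or u = 8, giving (9, −7) and (8, −10).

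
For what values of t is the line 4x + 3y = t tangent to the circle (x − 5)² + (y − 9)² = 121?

Tangency holds when the distance from the centre (5, 9) to the line equals the radius 11:
|4·5 + 3·9 − t| / √25 = 11
|t − (47)| = 11·5, so t = 102 or t = −8.

t = −8 or t = 102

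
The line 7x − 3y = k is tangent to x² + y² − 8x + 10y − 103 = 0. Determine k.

k = 43 ± 12√58

Tangency holds when the distance from the centre (4, −5) to the line equals the radius 12:
|7·4 − 3·(−5) − k| / √58 = 12
|k − (43)| = 12√58.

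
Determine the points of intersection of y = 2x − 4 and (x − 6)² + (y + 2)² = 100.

From the line, y = 2x − 4. Substituting:
5x² − 20x − 60 = 0  ⟹  x² − 4x − 12 = 0
x = 6 or x = −2, giving (6, 8) and (−2, −8).

(−2, −8) and (6, 8)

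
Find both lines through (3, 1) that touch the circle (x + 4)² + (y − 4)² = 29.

Let a tangent through (3, 1) have slope m. Its distance from (−4, 4) must equal √29:
(−7m − (3))² = 29(m² + 1)
10m² + 21m − 10 = 0, so m = −5/2 or m = 2/5.
With m = −5/2: 5x + 2y = 17. With m = 2/5: 2x − 5y = 1.

5x + 2y = 17 and 2x − 5y = 1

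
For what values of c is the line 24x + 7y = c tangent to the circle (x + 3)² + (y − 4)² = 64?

c = −244 or c = 156

The line touches the circle iff its distance from (−3, 4) is 8:
|24·(−3) + 7·4 − c| / √625 = 8
|c − (−44)| = 8·25, so c = 156 or c = −244.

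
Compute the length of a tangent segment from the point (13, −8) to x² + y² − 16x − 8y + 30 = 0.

The centre is (8, 4) and r = 5√2. The square of the distance from P to the centre is 25 + 144 = 169.
The tangent meets the radius at right angles, so tangent² = |PO|² − r² = 169 − 50 = 119.

√119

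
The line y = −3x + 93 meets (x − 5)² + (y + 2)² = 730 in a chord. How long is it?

6√10

Substitute y = −3x + 93:
10x² − 580x + 8320 = 0  ⟹  x² − 58x + 832 = 0
x = 32 or x = 26, giving (32, −3) and (26, 15).
Chord length = distance between (32, −3) and (26, 15) = √360 = 6√10.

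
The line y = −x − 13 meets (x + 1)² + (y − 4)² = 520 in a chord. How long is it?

28√2

From the line, y = −x − 13. Substituting:
2x² + 36x − 230 = 0  ⟹  x² + 18x − 115 = 0
x = 5 or x = −23, giving (5, −18) and (−23, 10).
|(5, −18) − (−23, 10)| = √((28)² + (−28)²) = 28√2.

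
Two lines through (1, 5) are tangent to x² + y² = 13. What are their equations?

3x + 2y = 13 and 2x − 3y = −13

Let a tangent through (1, 5) have slope m. Its distance from (0, 0) must equal √13:
[m·(−1) − (−5)]² = 13(m² + 1)
6m² + 5m − 6 = 0, so m = −3/2 or m = 2/3.
Through (1, 5) these give 3x + 2y = 13 and 2x − 3y = −13.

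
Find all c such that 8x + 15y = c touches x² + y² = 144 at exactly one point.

The line touches the circle iff its distance from (0, 0) is 12:
|8·0 + 15·0 − c| / √289 = 12
|c| = 12·17, so c = 204 or c = −204.

c = −204 or c = 204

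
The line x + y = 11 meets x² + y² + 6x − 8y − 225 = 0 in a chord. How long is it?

20√2

From the line, y = −x + 11. Substituting:
2x² − 8x − 192 = 0  ⟹  x² − 4x − 96 = 0
x = 12 or x = −8, giving (12, −1) and (−8, 19).
Chord length = distance between (12, −1) and (−8, 19) = √800 = 20√2.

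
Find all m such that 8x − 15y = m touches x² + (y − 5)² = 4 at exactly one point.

m = −109 or m = −41

The line touches the circle iff its distance from (0, 5) is 2:
|8·0 − 15·5 − m| / √289 = 2
|m − (−75)| = 2·17, so m = −41 or m = −109.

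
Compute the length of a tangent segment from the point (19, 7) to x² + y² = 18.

14√2

With centre O = (0, 0), |OP|² = 410 and r² = 18.
By the tangent–radius right angle, tangent length = √(|PO|² − r²) = √392 = 14√2.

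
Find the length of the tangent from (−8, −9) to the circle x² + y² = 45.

With centre O = (0, 0), |OP|² = 145 and r² = 45.
By the tangent–radius right angle, tangent length = √(|PO|² − r²) = √100 = 10.

10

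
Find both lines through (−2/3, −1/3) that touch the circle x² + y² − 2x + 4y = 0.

A line y − (−1/3) = m(x − (−2/3)) is tangent when its distance from (1, −2) is √5:
[m·(5/3) − (−5/3)]² = 5(m² + 1)
2m² − 5m + 2 = 0, so m = 2 or m = 1/2.
With m = 2: 2x − y = −1. With m = 1/2: x − 2y = 0.

2x − y = −1 and x − 2y = 0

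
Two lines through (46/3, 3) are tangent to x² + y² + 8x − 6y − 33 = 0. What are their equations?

Write the tangent as mx − y + (3 − m·(46/3)) = 0 and set its distance from the centre to √58:
[m·(−58/3) − (0)]² = 58(m² + 1)
49m² − 9 = 0, so m = 3/7 or m = −3/7.
Through (46/3, 3) these give 3x − 7y = 25 and 3x + 7y = 67.

3x − 7y = 25 and 3x + 7y = 67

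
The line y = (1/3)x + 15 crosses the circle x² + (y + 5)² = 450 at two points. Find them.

Express y = (45 + x)/3 and substitute into the circle:
10x² + 120x − 450 = 0  ⟹  x² + 12x − 45 = 0
x = 3 or x = −15, giving (3, 16) and (−15, 10).

(−15, 10) and (3, 16)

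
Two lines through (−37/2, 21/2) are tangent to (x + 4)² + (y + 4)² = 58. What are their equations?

Write the tangent as mx − y + (21/2 − m·(−37/2)) = 0 and set its distance from the centre to √58:
[m·(29/2) − (−29/2)]² = 58(m² + 1)
21m² + 58m + 21 = 0, so m = −3/7 or m = −7/3.
Through (−37/2, 21/2) these give 3x + 7y = 18 and 7x + 3y = −98.

3x + 7y = 18 and 7x + 3y = −98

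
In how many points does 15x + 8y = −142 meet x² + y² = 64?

Substituting the line into the circle gives 289x² + 4260x + 16068 = 0.
Discriminant = (4260)² − 4·289·(16068) = −427008 < 0.
No real roots: the line does not meet the circle.

0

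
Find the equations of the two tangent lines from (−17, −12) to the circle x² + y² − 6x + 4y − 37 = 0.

x − y = −5 and x − 7y = 67

Write the tangent as mx − y + (−12 − m·(−17)) = 0 and set its distance from the centre to 5√2:
(20m − (10))² = 50(m² + 1)
7m² − 8m + 1 = 0, so m = 1 or m = 1/7.
With m = 1: x − y = −5. With m = 1/7: x − 7y = 67.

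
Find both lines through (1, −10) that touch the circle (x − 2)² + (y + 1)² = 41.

5x + 4y = −35 and 4x − 5y = 54

Write the tangent as mx − y + (−10 − m·(1)) = 0 and set its distance from the centre to √41:
[m·(1) − (9)]² = 41(m² + 1)
20m² + 9m − 20 = 0, so m = −5/4 or m = 4/5.
With m = −5/4: 5x + 4y = −35. With m = 4/5: 4x − 5y = 54.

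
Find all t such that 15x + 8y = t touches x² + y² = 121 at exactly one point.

t = −187 or t = 187

The line touches the circle iff its distance from (0, 0) is 11:
|15·0 + 8·0 − t| / √289 = 11
|t| = 11·17, so t = 187 or t = −187.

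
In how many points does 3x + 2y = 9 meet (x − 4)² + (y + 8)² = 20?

Substituting the line into the circle gives 13x² − 182x + 609 = 0.
Δ = 33124 − 31668 = 1456.
Two real roots: the line is a secant.

2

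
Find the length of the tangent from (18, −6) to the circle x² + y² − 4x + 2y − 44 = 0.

With centre O = (2, −1), |OP|² = 281 and r² = 49.
The tangent meets the radius at right angles, so tangent² = |PO|² − r² = 281 − 49 = 232.

2√58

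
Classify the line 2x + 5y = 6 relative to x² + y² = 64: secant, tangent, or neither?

secant

Centre (0, 0), r² = 64. Distance² from centre to line = (−6)²/29 = 36/29.
Since d² < r², the line cuts the circle twice.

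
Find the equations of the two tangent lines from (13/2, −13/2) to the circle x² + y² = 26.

5x + y = 26 and x + 5y = −26

A line y − (−13/2) = m(x − (13/2)) is tangent when its distance from (0, 0) is √26:
[m·(−13/2) − (13/2)]² = 26(m² + 1)
5m² + 26m + 5 = 0, so m = −5 or m = −1/5.
With m = −5: 5x + y = 26. With m = −1/5: x + 5y = −26.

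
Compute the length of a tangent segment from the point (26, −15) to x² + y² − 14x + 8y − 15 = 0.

With centre O = (7, −4), |OP|² = 482 and r² = 80.
The tangent meets the radius at right angles, so tangent² = |PO|² − r² = 482 − 80 = 402.

√402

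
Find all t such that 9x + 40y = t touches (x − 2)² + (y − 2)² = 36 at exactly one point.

For a tangent, require d(centre, line) = r = 6.
|9·2 + 40·2 − t| / √1681 = 6
|t − (98)| = 6·41, so t = 344 or t = −148.

t = −148 or t = 344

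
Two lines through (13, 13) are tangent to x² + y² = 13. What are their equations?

2x − 3y = −13 and 3x − 2y = 13

Write the tangent as mx − y + (13 − m·(13)) = 0 and set its distance from the centre to √13:
[m·(−13) − (−13)]² = 13(m² + 1)
6m² − 13m + 6 = 0, so m = 2/3 or m = 3/2.
With m = 2/3: 2x − 3y = −13. With m = 3/2: 3x − 2y = 13.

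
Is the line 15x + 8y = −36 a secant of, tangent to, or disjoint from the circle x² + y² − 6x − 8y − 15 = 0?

Substituting the line into the circle gives 289x² + 1656x + 2640 = 0.
Discriminant = (1656)² − 4·289·(2640) = −309504 < 0.
No real roots: the line does not meet the circle.

disjoint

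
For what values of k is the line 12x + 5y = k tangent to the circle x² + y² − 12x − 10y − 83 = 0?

k = −59 or k = 253

The line touches the circle iff its distance from (6, 5) is 12:
|12·6 + 5·5 − k| / √169 = 12
|k − (97)| = 12·13, so k = 253 or k = −59.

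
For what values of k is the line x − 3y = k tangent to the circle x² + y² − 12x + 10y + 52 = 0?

k = 21 ± 3√10

For a tangent, require d(centre, line) = r = 3.
|1·6 − 3·(−5) − k| / √10 = 3
|k − (21)| = 3√10.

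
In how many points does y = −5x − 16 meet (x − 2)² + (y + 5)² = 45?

Substituting the line into the circle gives 26x² + 106x + 80 = 0.
Δ = 11236 − 8320 = 2916.
Two real roots: the line is a secant.

2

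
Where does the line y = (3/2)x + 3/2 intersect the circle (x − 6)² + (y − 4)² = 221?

(−5, −6) and (11, 18)

Substitute y = (3 + 3x)/2:
13x² − 78x − 715 = 0  ⟹  x² − 6x − 55 = 0
x = 11 or x = −5, giving (11, 18) and (−5, −6).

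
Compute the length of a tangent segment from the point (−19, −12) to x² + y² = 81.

2√106

The centre is (0, 0) and r = 9. The square of the distance from P to the centre is 361 + 144 = 505.
Power of the point: PT² = |PO|² − r² = 424, so PT = 2√106.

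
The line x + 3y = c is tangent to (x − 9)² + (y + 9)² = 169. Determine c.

c = −18 ± 13√10

Tangency holds when the distance from the centre (9, −9) to the line equals the radius 13:
|1·9 + 3·(−9) − c| / √10 = 13
|c − (−18)| = 13√10.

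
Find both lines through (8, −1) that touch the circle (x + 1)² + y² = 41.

Let a tangent through (8, −1) have slope m. Its distance from (−1, 0) must equal √41:
(−9m − (1))² = 41(m² + 1)
20m² + 9m − 20 = 0, so m = −5/4 or m = 4/5.
With m = −5/4: 5x + 4y = 36. With m = 4/5: 4x − 5y = 37.

5x + 4y = 36 and 4x − 5y = 37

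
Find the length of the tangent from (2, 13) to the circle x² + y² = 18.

With centre O = (0, 0), |OP|² = 173 and r² = 18.
Power of the point: PT² = |PO|² − r² = 155, so PT = √155.

√155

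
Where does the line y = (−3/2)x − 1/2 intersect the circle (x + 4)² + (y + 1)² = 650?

From the line, y = (−1 − 3x)/2. Substituting:
13x² + 26x − 2535 = 0  ⟹  x² + 2x − 195 = 0
x = 13 or x = −15, giving (13, −20) and (−15, 22).

(−15, 22) and (13, −20)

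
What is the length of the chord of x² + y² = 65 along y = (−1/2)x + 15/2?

Express y = (15 − x)/2 and substitute into the circle:
5x² − 30x − 35 = 0  ⟹  x² − 6x − 7 = 0
x = 7 or x = −1, giving (7, 4) and (−1, 8).
|(7, 4) − (−1, 8)| = √((8)² + (−4)²) = 4√5.

4√5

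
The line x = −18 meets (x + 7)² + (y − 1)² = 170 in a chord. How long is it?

14

The line gives x = −18. Substituting into the circle:
y² − 2y − 48 = 0
y = 8 or y = −6, giving (−18, 8) and (−18, −6).
|(−18, 8) − (−18, −6)| = √((0)² + (14)²) = 14.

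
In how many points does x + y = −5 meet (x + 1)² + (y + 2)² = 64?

2

d² = (1·(−1) + 1·(−2) − (−5))²/2 = 2; r² = 64.
Since d² < r², the line cuts the circle twice.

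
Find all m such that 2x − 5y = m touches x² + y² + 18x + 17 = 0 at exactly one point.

m = −18 ± 8√29

Tangency holds when the distance from the centre (−9, 0) to the line equals the radius 8:
|2·(−9) − 5·0 − m| / √29 = 8
|m − (−18)| = 8√29.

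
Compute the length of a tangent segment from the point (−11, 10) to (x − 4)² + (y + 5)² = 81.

The centre is (4, −5) and r = 9. The square of the distance from P to the centre is 225 + 225 = 450.
By the tangent–radius right angle, tangent length = √(|PO|² − r²) = √369 = 3√41.

3√41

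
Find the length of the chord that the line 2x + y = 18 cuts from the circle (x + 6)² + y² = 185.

Express y = −2x + 18 and substitute into the circle:
5x² − 60x + 175 = 0  ⟹  x² − 12x + 35 = 0
x = 7 or x = 5, giving (7, 4) and (5, 8).
|(7, 4) − (5, 8)| = √((2)² + (−4)²) = 2√5.

2√5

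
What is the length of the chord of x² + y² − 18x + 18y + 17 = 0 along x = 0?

16

The line gives x = 0. Substituting into the circle:
y² + 18y + 17 = 0
y = −1 or y = −17, giving (0, −1) and (0, −17).
|(0, −1) − (0, −17)| = √((0)² + (16)²) = 16.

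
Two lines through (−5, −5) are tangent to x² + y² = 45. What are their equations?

A line y − (−5) = m(x − (−5)) is tangent when its distance from (0, 0) is 3√5:
[m·(5) − (5)]² = 45(m² + 1)
2m² + 5m + 2 = 0, so m = −2 or m = −1/2.
Through (−5, −5) these give 2x + y = −15 and x + 2y = −15.

2x + y = −15 and x + 2y = −15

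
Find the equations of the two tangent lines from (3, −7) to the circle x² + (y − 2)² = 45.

Write the tangent as mx − y + (−7 − m·(3)) = 0 and set its distance from the centre to 3√5:
(−3m − (9))² = 45(m² + 1)
2m² − 3m − 2 = 0, so m = 2 or m = −1/2.
Through (3, −7) these give 2x − y = 13 and x + 2y = −11.

2x − y = 13 and x + 2y = −11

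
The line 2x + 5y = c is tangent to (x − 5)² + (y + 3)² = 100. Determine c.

Tangency holds when the distance from the centre (5, −3) to the line equals the radius 10:
|2·5 + 5·(−3) − c| / √29 = 10
|c − (−5)| = 10√29.

c = −5 ± 10√29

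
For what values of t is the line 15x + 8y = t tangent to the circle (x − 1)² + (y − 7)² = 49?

t = −48 or t = 190

Tangency holds when the distance from the centre (1, 7) to the line equals the radius 7:
|15·1 + 8·7 − t| / √289 = 7
|t − (71)| = 7·17, so t = 190 or t = −48.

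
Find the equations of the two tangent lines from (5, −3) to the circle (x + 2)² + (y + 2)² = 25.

4x + 3y = 11 and 3x − 4y = 27

Write the tangent as mx − y + (−3 − m·(5)) = 0 and set its distance from the centre to 5:
[m·(−7) − (1)]² = 25(m² + 1)
12m² + 7m − 12 = 0, so m = −4/3 or m = 3/4.
With m = −4/3: 4x + 3y = 11. With m = 3/4: 3x − 4y = 27.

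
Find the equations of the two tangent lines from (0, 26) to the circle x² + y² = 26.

Let a tangent through (0, 26) have slope m. Its distance from (0, 0) must equal √26:
(0m − (−26))² = 26(m² + 1)
m² − 25 = 0, so m = 5 or m = −5.
With m = 5: 5x − y = −26. With m = −5: 5x + y = 26.

5x − y = −26 and 5x + y = 26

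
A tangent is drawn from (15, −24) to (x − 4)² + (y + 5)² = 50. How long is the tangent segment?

Centre (4, −5), r² = 50. |PO|² = (11)² + (−19)² = 482.
By the tangent–radius right angle, tangent length = √(|PO|² − r²) = √432 = 12√3.

12√3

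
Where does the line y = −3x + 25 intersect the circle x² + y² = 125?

(5, 10) and (10, −5)

Substitute y = −3x + 25:
10x² − 150x + 500 = 0  ⟹  x² − 15x + 50 = 0
x = 10 or x = 5, giving (10, −5) and (5, 10).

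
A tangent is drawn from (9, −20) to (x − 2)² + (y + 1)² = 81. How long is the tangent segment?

√329

With centre O = (2, −1), |OP|² = 410 and r² = 81.
By the tangent–radius right angle, tangent length = √(|PO|² − r²) = √329.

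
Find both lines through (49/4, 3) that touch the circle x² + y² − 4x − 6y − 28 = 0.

4x + 5y = 64 and 4x − 5y = 34

Write the tangent as mx − y + (3 − m·(49/4)) = 0 and set its distance from the centre to √41:
(−41/4m − (0))² = 41(m² + 1)
25m² − 16 = 0, so m = −4/5 or m = 4/5.
Through (49/4, 3) these give 4x + 5y = 64 and 4x − 5y = 34.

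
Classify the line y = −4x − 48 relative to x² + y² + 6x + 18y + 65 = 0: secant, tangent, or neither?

d² = (4·(−3) + 1·(−9) − (−48))²/17 = 729/17; r² = 25.
Since d² > r², the line lies outside the circle.

neither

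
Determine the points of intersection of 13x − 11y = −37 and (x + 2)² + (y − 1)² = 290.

(−13, −12) and (9, 14)

Express y = (37 + 13x)/11 and substitute into the circle:
290x² + 1160x − 33930 = 0  ⟹  x² + 4x − 117 = 0
x = 9 or x = −13, giving (9, 14) and (−13, −12).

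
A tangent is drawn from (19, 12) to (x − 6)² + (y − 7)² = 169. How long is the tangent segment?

5

The centre is (6, 7) and r = 13. The square of the distance from P to the centre is 169 + 25 = 194.
Power of the point: PT² = |PO|² − r² = 25, so PT = 5.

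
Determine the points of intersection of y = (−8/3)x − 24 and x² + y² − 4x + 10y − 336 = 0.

(−12, 8) and (0, −24)

Substitute y = (−72 − 8x)/3:
73x² + 876x = 0  ⟹  x² + 12x = 0
x = 0 or x = −12, giving (0, −24) and (−12, 8).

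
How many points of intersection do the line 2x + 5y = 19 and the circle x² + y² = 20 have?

2

Centre (0, 0), r² = 20. Distance² from centre to line = (−19)²/29 = 361/29.
Since d² < r², the line cuts the circle twice.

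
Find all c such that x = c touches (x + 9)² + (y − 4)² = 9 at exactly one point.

c = −12 or c = −6

For a tangent, require d(centre, line) = r = 3.
|1·(−9) + 0·4 − c| / √1 = 3
|c − (−9)| = 3, so c = −6 or c = −12.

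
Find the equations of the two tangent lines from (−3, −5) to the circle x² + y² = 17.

Let a tangent through (−3, −5) have slope m. Its distance from (0, 0) must equal √17:
(3m − (5))² = 17(m² + 1)
4m² + 15m − 4 = 0, so m = −4 or m = 1/4.
Through (−3, −5) these give 4x + y = −17 and x − 4y = 17.

4x + y = −17 and x − 4y = 17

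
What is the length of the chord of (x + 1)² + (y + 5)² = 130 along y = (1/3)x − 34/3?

Substitute y = (−34 + x)/3:
10x² − 20x − 800 = 0  ⟹  x² − 2x − 80 = 0
x = 10 or x = −8, giving (10, −8) and (−8, −14).
|(10, −8) − (−8, −14)| = √((18)² + (6)²) = 6√10.

6√10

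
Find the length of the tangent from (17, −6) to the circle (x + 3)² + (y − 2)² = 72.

Centre (−3, 2), r² = 72. |PO|² = (20)² + (−8)² = 464.
By the tangent–radius right angle, tangent length = √(|PO|² − r²) = √392 = 14√2.

14√2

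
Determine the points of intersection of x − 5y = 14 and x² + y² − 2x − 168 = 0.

(−11, −5) and (14, 0)

Substitute y = (−14 + x)/5:
26x² − 78x − 4004 = 0  ⟹  x² − 3x − 154 = 0
x = 14 or x = −11, giving (14, 0) and (−11, −5).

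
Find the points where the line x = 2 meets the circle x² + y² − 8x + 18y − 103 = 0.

(2, −23) and (2, 5)

The line gives x = 2. Substituting into the circle:
y² + 18y − 115 = 0
y = 5 or y = −23, giving (2, 5) and (2, −23).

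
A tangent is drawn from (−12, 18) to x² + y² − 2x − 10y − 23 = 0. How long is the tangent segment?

The centre is (1, 5) and r = 7. The square of the distance from P to the centre is 169 + 169 = 338.
By the tangent–radius right angle, tangent length = √(|PO|² − r²) = √289 = 17.

17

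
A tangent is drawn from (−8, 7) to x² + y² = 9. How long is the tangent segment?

2√26

Centre (0, 0), r² = 9. |PO|² = (−8)² + (7)² = 113.
The tangent meets the radius at right angles, so tangent² = |PO|² − r² = 113 − 9 = 104.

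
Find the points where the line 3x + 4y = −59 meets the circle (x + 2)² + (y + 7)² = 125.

Express y = (−59 − 3x)/4 and substitute into the circle:
25x² + 250x − 975 = 0  ⟹  x² + 10x − 39 = 0
x = 3 or x = −13, giving (3, −17) and (−13, −5).

(−13, −5) and (3, −17)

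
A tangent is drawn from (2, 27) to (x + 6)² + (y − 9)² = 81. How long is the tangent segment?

Centre (−6, 9), r² = 81. |PO|² = (8)² + (18)² = 388.
The tangent meets the radius at right angles, so tangent² = |PO|² − r² = 388 − 81 = 307.

√307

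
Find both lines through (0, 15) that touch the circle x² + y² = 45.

2x − y = −15 and 2x + y = 15

A line y − (15) = m(x − (0)) is tangent when its distance from (0, 0) is 3√5:
[m·(0) − (−15)]² = 45(m² + 1)
m² − 4 = 0, so m = 2 or m = −2.
With m = 2: 2x − y = −15. With m = −2: 2x + y = 15.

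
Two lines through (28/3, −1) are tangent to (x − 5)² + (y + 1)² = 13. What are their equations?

Let a tangent through (28/3, −1) have slope m. Its distance from (5, −1) must equal √13:
[m·(−13/3) − (0)]² = 13(m² + 1)
4m² − 9 = 0, so m = 3/2 or m = −3/2.
Through (28/3, −1) these give 3x − 2y = 30 and 3x + 2y = 26.

3x − 2y = 30 and 3x + 2y = 26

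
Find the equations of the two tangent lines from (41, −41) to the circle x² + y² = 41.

A line y − (−41) = m(x − (41)) is tangent when its distance from (0, 0) is √41:
[m·(−41) − (41)]² = 41(m² + 1)
20m² + 41m + 20 = 0, so m = −4/5 or m = −5/4.
Through (41, −41) these give 4x + 5y = −41 and 5x + 4y = 41.

4x + 5y = −41 and 5x + 4y = 41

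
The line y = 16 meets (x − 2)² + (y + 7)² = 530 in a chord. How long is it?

2

Centre (2, −7), r² = 530. Perpendicular distance d from centre to line = |−23| / √1 = 23.
Chord = 2√(r² − d²) = 2·√(1) = 2.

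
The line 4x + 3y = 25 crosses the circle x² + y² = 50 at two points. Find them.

(1, 7) and (7, −1)

From the line, y = (25 − 4x)/3. Substituting:
25x² − 200x + 175 = 0  ⟹  x² − 8x + 7 = 0
x = 7 or x = 1, giving (7, −1) and (1, 7).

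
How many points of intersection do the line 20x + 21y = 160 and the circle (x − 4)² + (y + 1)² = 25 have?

d² = (20·4 + 21·(−1) − (160))²/841 = 10201/841; r² = 25.
Since d² < r², the line cuts the circle twice.

2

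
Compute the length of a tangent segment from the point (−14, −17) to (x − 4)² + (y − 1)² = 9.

3√71

The centre is (4, 1) and r = 3. The square of the distance from P to the centre is 324 + 324 = 648.
The tangent meets the radius at right angles, so tangent² = |PO|² − r² = 648 − 9 = 639.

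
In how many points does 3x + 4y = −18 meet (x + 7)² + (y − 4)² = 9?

d² = (3·(−7) + 4·4 − (−18))²/25 = 169/25; r² = 9.
Since d² < r², the line cuts the circle twice.

2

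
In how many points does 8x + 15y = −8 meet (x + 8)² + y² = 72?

d² = (8·(−8) + 15·0 − (−8))²/289 = 3136/289; r² = 72.
Since d² < r², the line cuts the circle twice.

2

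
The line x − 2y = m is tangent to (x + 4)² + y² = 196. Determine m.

The line touches the circle iff its distance from (−4, 0) is 14:
|1·(−4) − 2·0 − m| / √5 = 14
|m − (−4)| = 14√5.

m = −4 ± 14√5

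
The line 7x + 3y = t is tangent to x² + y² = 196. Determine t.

t = ±14√58

For a tangent, require d(centre, line) = r = 14.
|7·0 + 3·0 − t| / √58 = 14
|t| = 14√58.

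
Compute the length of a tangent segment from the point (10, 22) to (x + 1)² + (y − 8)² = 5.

2√78

The centre is (−1, 8) and r = √5. The square of the distance from P to the centre is 121 + 196 = 317.
Power of the point: PT² = |PO|² − r² = 312, so PT = 2√78.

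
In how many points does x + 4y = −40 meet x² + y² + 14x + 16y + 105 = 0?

Centre (−7, −8), r² = 8. Distance² from centre to line = (1)²/17 = 1/17.
Since d² < r², the line cuts the circle twice.

2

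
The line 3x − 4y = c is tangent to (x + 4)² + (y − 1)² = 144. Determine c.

Tangency holds when the distance from the centre (−4, 1) to the line equals the radius 12:
|3·(−4) − 4·1 − c| / √25 = 12
|c − (−16)| = 12·5, so c = 44 or c = −76.

c = −76 or c = 44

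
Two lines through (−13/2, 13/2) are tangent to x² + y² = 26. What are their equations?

5x + y = −26 and x + 5y = 26

A line y − (13/2) = m(x − (−13/2)) is tangent when its distance from (0, 0) is √26:
[m·(13/2) − (−13/2)]² = 26(m² + 1)
5m² + 26m + 5 = 0, so m = −5 or m = −1/5.
With m = −5: 5x + y = −26. With m = −1/5: x + 5y = 26.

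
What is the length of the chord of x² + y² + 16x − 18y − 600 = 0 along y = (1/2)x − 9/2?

20√5

The distance from (−8, 9) to the line is 35/√5, and r² = 745.
Half the chord is √(r² − d²) = √(500), so the full chord is 20√5.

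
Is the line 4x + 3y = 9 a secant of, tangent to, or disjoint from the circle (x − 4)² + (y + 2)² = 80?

Substituting the line into the circle gives 25x² − 192x − 351 = 0.
Discriminant = (−192)² − 4·25·(−351) = 71964 > 0.
Two real roots: the line is a secant.

secant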